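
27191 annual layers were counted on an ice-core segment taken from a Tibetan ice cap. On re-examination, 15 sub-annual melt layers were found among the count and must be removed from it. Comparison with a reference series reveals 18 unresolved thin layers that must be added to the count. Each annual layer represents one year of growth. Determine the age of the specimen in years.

After corrections the count is 27191 − 15 + 18 = 27194 annual layers.
One annual layer per year makes the duration 27194 years.

27194 yr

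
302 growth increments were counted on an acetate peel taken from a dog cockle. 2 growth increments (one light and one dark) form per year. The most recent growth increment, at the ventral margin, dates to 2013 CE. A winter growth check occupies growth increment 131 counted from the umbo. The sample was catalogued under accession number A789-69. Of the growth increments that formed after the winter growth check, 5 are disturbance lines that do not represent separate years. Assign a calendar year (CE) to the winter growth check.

1930 CE

Between growth increment 131 and the ventral margin there are 302 − 131 = 171 growth increments.
Removing the 5 false growth increments leaves 171 − 5 = 166 true growth increments beyond the winter growth check.
Dividing by 2 growth increments per year: 166 / 2 = 83 years.
2013 − 83 = 1930 CE.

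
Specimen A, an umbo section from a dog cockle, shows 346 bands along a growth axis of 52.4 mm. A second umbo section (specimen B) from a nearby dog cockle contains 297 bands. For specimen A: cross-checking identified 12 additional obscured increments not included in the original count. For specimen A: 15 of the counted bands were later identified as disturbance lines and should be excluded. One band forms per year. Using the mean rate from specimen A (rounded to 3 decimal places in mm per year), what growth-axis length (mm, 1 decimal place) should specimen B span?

Specimen A: true band count = 346 − 15 + 12 = 343.
A: Extension rate ≈ 52.4 / 343 = 0.153 mm/yr.
B's length ≈ 0.153 × 297 = 45.4 mm.

45.4 mm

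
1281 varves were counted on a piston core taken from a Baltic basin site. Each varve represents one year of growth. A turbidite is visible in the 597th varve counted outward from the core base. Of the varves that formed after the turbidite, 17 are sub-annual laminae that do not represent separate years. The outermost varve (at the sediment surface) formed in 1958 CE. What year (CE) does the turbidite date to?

1291 CE

Between varve 597 and the sediment surface there are 1281 − 597 = 684 varves.
684 − 17 false = 667 true varves after the turbidite.
The varve at the sediment surface is 1958 CE, so the turbidite dates to 1958 − 667 = 1291 CE.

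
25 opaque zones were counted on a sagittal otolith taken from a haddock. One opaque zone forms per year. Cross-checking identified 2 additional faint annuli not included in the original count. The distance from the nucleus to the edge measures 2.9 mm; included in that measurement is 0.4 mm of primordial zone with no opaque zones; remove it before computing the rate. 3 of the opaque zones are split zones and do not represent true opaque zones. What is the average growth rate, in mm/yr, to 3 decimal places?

0.104 mm/yr

True opaque zone count = 25 − 3 + 2 = 24.
The growth record spans 2.9 − 0.4 = 2.5 mm.
Extension rate ≈ 2.5 / 24 = 0.104 mm/yr.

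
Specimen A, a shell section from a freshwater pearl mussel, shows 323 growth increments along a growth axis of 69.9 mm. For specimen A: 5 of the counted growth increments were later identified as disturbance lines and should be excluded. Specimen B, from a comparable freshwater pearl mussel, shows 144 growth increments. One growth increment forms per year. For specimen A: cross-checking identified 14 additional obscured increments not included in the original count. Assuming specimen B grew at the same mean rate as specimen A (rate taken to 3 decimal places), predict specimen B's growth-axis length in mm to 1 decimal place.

30.4 mm

Specimen A: correcting the raw count gives 323 − 5 + 14 = 332 true growth increments.
A: 69.9 mm over 332 years gives 69.9 / 332 ≈ 0.211 mm/year.
Length of B = 0.211 × 144 = 30.4 mm.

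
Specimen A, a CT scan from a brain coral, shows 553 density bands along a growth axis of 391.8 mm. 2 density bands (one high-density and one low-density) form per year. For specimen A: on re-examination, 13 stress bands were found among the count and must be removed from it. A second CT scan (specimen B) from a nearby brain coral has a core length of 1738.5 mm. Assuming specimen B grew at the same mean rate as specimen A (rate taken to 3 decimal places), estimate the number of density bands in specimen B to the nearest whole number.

2396 density bands

Specimen A: correcting the raw count gives 553 − 13 = 540 true density bands.
Specimen A: with 2 density bands per year, 540 / 2 = 270 years.
A: 391.8 mm over 270 years gives 391.8 / 270 ≈ 1.451 mm per year.
Specimen B: 1738.5 mm / 1.451 mm per year = 1198.14 years; at 2 density bands per year that is 1198.14 × 2 ≈ 2396 density bands.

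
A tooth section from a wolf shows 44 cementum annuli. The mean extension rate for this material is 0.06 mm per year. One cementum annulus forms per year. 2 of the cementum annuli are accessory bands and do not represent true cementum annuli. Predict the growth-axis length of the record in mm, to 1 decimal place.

2.5 mm

After corrections the count is 44 − 2 = 42 cementum annuli.
Predicted length = 0.06 mm/year × 42 years = 2.5 mm.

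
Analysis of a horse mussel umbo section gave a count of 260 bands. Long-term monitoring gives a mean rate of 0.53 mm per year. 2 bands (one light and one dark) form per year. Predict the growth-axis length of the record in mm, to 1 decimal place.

68.9 mm

260 bands at 2 per year is 260 / 2 = 130 years.
Length ≈ 0.53 × 130 = 68.9 mm.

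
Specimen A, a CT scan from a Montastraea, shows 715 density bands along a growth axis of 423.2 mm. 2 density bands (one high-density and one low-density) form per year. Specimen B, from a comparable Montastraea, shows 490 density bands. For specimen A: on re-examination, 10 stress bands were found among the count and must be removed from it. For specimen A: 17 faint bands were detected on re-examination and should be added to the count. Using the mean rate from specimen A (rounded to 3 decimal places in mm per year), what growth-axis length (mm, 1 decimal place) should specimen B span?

Specimen A: after corrections the count is 715 − 10 + 17 = 722 density bands.
Specimen A: dividing by 2 density bands per year: 722 / 2 = 361 years.
A: 423.2 mm over 361 years gives 423.2 / 361 ≈ 1.172 mm/yr.
Specimen B: with 2 density bands per year, 490 / 2 = 245 years. For B, 1.172 mm/year × 245 years = 287.1 mm.

287.1 mm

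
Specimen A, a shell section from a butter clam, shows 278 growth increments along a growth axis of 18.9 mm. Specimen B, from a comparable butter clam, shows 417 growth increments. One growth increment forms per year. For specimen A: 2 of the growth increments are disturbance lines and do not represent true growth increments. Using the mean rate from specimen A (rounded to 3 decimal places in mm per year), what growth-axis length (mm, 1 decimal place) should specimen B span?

Specimen A: correcting the raw count gives 278 − 2 = 276 true growth increments.
A: Mean rate = 18.9 mm / 276 years ≈ 0.068 mm/year.
B's length ≈ 0.068 × 417 = 28.4 mm.

28.4 mm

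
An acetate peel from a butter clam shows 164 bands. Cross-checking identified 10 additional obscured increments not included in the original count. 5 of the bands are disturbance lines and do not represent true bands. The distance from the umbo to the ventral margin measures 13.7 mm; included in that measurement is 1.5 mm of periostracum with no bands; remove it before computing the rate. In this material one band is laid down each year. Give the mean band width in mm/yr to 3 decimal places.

0.072 mm/yr

Correcting the raw count gives 164 − 5 + 10 = 169 true bands.
Net length = 13.7 − 1.5 = 12.2 mm.
12.2 mm over 169 years gives 12.2 / 169 ≈ 0.072 mm/yr.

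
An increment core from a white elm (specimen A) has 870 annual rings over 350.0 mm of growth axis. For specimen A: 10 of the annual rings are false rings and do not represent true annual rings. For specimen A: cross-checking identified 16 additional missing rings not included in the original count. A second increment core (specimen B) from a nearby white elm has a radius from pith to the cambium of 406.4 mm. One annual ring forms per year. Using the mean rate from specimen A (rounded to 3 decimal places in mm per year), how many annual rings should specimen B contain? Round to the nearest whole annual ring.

1016 annual rings

Specimen A: after corrections the count is 870 − 10 + 16 = 876 annual rings.
A: Extension rate ≈ 350.0 / 876 = 0.400 mm per year.
B spans 406.4 / 0.400 = 1016.00 years ≈ 1016 annual rings.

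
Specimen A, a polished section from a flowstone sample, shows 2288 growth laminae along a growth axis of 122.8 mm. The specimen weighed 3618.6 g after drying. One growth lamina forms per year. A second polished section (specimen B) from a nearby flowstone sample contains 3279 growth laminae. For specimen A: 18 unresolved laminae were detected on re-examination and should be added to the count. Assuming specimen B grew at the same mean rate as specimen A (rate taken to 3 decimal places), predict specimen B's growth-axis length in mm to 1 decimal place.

Specimen A: after corrections the count is 2288 + 18 = 2306 growth laminae.
A: Mean rate = 122.8 mm / 2306 years ≈ 0.053 mm per year.
Length of B = 0.053 × 3279 = 173.8 mm.

173.8 mm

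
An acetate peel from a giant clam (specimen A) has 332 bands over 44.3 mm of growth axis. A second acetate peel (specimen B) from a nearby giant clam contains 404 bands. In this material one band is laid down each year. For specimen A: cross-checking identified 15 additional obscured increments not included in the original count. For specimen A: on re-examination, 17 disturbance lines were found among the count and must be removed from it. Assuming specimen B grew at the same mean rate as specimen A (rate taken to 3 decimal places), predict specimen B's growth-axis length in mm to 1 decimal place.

Specimen A: correcting the raw count gives 332 − 17 + 15 = 330 true bands.
A: 44.3 mm over 330 years gives 44.3 / 330 ≈ 0.134 mm per year.
For B, 0.134 mm/year × 404 years = 54.1 mm.

54.1 mm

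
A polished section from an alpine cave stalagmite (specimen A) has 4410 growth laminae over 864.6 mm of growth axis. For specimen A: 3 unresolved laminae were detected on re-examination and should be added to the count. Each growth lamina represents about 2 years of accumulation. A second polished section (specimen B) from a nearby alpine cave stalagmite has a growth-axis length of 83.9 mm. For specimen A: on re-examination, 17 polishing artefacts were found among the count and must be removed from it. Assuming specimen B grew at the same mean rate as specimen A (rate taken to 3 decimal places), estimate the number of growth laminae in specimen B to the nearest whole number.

Specimen A: correcting the raw count gives 4410 − 17 + 3 = 4396 true growth laminae.
Specimen A: 4396 growth laminae at 2 years each span 4396 × 2 = 8792 years.
A: Extension rate ≈ 864.6 / 8792 = 0.098 mm/year.
Specimen B: 83.9 mm / 0.098 mm per year = 856.12 years; at 2 years per growth lamina that is 856.12 / 2 ≈ 428 growth laminae.

428 growth laminae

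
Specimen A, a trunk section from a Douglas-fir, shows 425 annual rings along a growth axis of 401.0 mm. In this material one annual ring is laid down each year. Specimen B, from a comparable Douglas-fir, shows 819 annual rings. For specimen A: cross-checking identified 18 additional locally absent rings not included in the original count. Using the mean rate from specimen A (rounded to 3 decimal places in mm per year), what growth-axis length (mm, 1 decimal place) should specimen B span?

741.2 mm

Specimen A: adjusted count: 425 + 18 = 443 annual rings.
A: Mean rate = 401.0 mm / 443 years ≈ 0.905 mm per year.
For B, 0.905 mm/year × 819 years = 741.2 mm.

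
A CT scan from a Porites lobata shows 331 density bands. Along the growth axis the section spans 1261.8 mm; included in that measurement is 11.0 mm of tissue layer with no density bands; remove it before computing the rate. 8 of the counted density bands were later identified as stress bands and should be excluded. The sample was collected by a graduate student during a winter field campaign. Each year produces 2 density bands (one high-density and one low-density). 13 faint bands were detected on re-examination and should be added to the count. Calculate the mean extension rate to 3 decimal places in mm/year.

Correcting the raw count gives 331 − 8 + 13 = 336 true density bands.
Dividing by 2 density bands per year: 336 / 2 = 168 years.
Removing the 11.0 mm offcut leaves 1261.8 − 11.0 = 1250.8 mm.
Extension rate ≈ 1250.8 / 168 = 7.445 mm/year.

7.445 mm/year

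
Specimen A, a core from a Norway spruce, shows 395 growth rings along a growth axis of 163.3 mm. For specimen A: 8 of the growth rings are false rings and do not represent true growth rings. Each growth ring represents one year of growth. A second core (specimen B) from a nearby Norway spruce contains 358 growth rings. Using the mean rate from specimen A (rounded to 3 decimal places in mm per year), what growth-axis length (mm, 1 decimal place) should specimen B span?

151.1 mm

Specimen A: after corrections the count is 395 − 8 = 387 growth rings.
A: 163.3 mm over 387 years gives 163.3 / 387 ≈ 0.422 mm/yr.
For B, 0.422 mm/year × 358 years = 151.1 mm.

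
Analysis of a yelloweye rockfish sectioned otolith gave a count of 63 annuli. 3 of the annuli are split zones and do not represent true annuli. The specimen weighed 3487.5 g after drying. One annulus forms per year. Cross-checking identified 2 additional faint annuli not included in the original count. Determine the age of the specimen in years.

After corrections the count is 63 − 3 + 2 = 62 annuli.
At one annulus per year, that is 62 years.

62 years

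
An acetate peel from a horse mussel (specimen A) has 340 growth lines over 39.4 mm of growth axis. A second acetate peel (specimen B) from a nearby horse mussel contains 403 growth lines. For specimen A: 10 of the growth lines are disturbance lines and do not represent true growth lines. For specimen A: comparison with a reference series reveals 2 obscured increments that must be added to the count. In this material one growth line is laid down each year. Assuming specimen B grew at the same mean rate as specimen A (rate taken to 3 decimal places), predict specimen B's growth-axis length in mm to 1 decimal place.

48.0 mm

Specimen A: after corrections the count is 340 − 10 + 2 = 332 growth lines.
A: Extension rate ≈ 39.4 / 332 = 0.119 mm/year.
Length of B = 0.119 × 403 = 48.0 mm.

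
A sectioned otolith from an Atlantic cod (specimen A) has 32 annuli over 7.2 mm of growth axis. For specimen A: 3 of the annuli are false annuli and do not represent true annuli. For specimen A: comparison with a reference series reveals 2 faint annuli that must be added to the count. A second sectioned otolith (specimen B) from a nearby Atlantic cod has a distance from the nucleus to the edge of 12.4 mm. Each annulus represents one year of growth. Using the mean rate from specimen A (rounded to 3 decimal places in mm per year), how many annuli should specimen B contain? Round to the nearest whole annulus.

Specimen A: after corrections the count is 32 − 3 + 2 = 31 annuli.
A: Extension rate ≈ 7.2 / 31 = 0.232 mm/yr.
B spans 12.4 / 0.232 = 53.45 years ≈ 53 annuli.

53 annuli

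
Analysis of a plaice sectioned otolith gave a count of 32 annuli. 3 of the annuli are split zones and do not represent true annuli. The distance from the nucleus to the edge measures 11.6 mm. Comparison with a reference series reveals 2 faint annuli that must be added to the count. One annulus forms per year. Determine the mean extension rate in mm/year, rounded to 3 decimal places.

After corrections the count is 32 − 3 + 2 = 31 annuli.
Extension rate ≈ 11.6 / 31 = 0.374 mm/year.

0.374 mm/year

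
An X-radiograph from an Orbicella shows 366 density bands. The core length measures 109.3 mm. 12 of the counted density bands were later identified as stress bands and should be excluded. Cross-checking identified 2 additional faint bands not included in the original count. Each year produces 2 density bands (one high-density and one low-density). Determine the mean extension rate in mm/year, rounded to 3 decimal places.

After corrections the count is 366 − 12 + 2 = 356 density bands.
With 2 density bands per year, 356 / 2 = 178 years.
Extension rate ≈ 109.3 / 178 = 0.614 mm/year.

0.614 mm/year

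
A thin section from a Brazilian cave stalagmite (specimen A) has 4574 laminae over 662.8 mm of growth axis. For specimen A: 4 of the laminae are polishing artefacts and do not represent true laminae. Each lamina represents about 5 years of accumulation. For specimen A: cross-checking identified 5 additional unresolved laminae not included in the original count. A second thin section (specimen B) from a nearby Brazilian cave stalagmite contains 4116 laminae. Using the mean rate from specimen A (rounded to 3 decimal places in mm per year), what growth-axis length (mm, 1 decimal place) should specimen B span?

596.8 mm

Specimen A: true lamina count = 4574 − 4 + 5 = 4575.
Specimen A: 4575 laminae at 5 years each span 4575 × 5 = 22875 years.
A: 662.8 mm over 22875 years gives 662.8 / 22875 ≈ 0.029 mm/yr.
Specimen B: multiplying by 5 years per lamina: 4116 × 5 = 20580 years. For B, 0.029 mm/year × 20580 years = 596.8 mm.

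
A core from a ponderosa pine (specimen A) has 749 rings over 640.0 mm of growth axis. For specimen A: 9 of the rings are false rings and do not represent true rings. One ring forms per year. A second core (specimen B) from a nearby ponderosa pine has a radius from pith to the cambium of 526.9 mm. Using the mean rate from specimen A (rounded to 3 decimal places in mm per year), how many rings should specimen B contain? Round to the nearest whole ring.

609 rings

Specimen A: correcting the raw count gives 749 − 9 = 740 true rings.
A: 640.0 mm over 740 years gives 640.0 / 740 ≈ 0.865 mm per year.
Specimen B: 526.9 mm / 0.865 mm per year = 609.13 years ≈ 609 rings.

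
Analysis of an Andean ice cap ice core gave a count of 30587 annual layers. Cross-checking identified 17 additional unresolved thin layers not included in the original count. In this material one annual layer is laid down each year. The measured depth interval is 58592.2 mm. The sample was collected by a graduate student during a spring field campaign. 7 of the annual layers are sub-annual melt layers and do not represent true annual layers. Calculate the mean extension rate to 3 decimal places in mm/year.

1.915 mm/year

After corrections the count is 30587 − 7 + 17 = 30597 annual layers.
58592.2 mm over 30597 years gives 58592.2 / 30597 ≈ 1.915 mm/year.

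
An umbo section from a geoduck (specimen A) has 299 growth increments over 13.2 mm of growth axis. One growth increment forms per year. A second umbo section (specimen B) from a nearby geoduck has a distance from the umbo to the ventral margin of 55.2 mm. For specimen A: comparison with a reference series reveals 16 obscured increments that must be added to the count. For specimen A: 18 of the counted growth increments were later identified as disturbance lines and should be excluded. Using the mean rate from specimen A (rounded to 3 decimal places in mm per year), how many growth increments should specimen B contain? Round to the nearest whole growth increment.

Specimen A: true growth increment count = 299 − 18 + 16 = 297.
A: Extension rate ≈ 13.2 / 297 = 0.044 mm per year.
For B, 55.2 / 0.044 = 1254.55 years ≈ 1255 growth increments.

1255 growth increments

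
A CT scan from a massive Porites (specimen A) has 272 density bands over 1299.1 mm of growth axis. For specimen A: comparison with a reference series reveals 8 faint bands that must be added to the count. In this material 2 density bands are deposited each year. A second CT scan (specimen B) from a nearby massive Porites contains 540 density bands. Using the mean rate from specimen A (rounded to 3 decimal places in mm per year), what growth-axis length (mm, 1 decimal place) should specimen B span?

Specimen A: true density band count = 272 + 8 = 280.
Specimen A: with 2 density bands per year, 280 / 2 = 140 years.
A: Extension rate ≈ 1299.1 / 140 = 9.279 mm per year.
Specimen B: 540 density bands at 2 per year is 540 / 2 = 270 years. For B, 9.279 mm/year × 270 years = 2505.3 mm.

2505.3 mm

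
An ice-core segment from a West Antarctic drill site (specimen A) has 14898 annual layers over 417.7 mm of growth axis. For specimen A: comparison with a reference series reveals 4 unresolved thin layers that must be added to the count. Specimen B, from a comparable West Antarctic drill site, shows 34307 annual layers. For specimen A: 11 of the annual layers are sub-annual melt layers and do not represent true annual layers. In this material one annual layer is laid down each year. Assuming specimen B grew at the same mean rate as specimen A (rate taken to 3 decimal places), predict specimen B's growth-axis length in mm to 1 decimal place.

960.6 mm

Specimen A: adjusted count: 14898 − 11 + 4 = 14891 annual layers.
A: Mean rate = 417.7 mm / 14891 years ≈ 0.028 mm/yr.
For B, 0.028 mm/year × 34307 years = 960.6 mm.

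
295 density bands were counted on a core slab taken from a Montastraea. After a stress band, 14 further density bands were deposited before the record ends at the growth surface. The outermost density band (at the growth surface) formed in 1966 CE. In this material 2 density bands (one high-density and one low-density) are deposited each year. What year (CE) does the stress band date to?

There are 14 density bands younger than the stress band.
With 2 density bands per year, 14 / 2 = 7 years.
Counting back 7 years from 1966 CE places the stress band in 1966 − 7 = 1959 CE.

1959 CE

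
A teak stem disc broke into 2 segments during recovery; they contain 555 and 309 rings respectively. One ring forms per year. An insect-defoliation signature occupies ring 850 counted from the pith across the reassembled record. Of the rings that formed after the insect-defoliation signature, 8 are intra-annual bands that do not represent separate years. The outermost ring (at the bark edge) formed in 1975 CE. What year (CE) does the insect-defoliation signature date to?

1969 CE

Total rings = 555 + 309 = 864.
Between ring 850 and the bark edge there are 864 − 850 = 14 rings.
14 − 8 false = 6 true rings after the insect-defoliation signature.
Counting back 6 years from 1975 CE places the insect-defoliation signature in 1975 − 6 = 1969 CE.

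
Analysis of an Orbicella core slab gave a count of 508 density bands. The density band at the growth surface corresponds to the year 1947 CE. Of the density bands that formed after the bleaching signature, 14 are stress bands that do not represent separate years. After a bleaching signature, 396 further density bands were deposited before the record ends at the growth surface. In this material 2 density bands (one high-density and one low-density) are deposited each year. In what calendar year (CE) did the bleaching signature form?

There are 396 density bands younger than the bleaching signature.
Removing the 14 false density bands leaves 396 − 14 = 382 true density bands beyond the bleaching signature.
Dividing by 2 density bands per year: 382 / 2 = 191 years.
Counting back 191 years from 1947 CE places the bleaching signature in 1947 − 191 = 1756 CE.

1756 CE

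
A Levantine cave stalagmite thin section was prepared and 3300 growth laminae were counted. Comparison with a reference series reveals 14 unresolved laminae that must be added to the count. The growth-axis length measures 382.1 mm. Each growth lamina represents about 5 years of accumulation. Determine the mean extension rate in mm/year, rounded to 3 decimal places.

True growth lamina count = 3300 + 14 = 3314.
3314 growth laminae at 5 years each span 3314 × 5 = 16570 years.
Mean rate = 382.1 mm / 16570 years ≈ 0.023 mm/year.

0.023 mm/year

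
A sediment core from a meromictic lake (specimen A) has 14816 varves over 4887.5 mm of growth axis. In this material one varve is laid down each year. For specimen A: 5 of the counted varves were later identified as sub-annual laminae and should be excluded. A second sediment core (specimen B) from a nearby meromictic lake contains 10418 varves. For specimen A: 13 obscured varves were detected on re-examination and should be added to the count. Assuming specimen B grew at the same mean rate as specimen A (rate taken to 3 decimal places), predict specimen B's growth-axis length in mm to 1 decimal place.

Specimen A: true varve count = 14816 − 5 + 13 = 14824.
A: Extension rate ≈ 4887.5 / 14824 = 0.330 mm/year.
For B, 0.330 mm/year × 10418 years = 3437.9 mm.

3437.9 mm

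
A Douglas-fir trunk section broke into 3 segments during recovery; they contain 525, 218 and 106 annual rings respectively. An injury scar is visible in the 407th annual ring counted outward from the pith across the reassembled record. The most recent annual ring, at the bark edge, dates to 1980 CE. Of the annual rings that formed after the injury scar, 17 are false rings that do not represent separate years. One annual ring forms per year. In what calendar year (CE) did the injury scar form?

Total annual rings = 525 + 218 + 106 = 849.
The injury scar sits at annual ring 407 from the pith, so 849 − 407 = 442 annual rings formed after it.
Removing the 17 false annual rings leaves 442 − 17 = 425 true annual rings beyond the injury scar.
Counting back 425 years from 1980 CE places the injury scar in 1980 − 425 = 1555 CE.

1555 CE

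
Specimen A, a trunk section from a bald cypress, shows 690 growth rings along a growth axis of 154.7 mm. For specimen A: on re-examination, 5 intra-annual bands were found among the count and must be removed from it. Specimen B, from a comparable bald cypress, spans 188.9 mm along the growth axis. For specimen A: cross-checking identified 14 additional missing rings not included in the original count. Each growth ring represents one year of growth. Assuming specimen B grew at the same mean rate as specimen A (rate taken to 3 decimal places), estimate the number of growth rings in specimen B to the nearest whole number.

Specimen A: true growth ring count = 690 − 5 + 14 = 699.
A: Mean rate = 154.7 mm / 699 years ≈ 0.221 mm/yr.
Specimen B: 188.9 mm / 0.221 mm per year = 854.75 years ≈ 855 growth rings.

855 growth rings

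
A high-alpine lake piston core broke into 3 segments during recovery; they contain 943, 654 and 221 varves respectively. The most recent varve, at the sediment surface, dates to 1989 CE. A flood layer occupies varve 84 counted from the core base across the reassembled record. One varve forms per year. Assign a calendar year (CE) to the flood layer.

Total varves = 943 + 654 + 221 = 1818.
Between varve 84 and the sediment surface there are 1818 − 84 = 1734 varves.
The varve at the sediment surface is 1989 CE, so the flood layer dates to 1989 − 1734 = 255 CE.

255 CE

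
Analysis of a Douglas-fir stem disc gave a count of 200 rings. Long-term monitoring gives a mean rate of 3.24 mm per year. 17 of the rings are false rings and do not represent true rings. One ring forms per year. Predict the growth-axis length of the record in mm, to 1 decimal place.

True ring count = 200 − 17 = 183.
Length ≈ 3.24 × 183 = 592.9 mm.

592.9 mm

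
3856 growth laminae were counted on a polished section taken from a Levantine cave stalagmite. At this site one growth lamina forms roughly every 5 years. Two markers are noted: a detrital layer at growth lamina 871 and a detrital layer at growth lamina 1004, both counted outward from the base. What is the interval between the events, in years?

665 yr

The two markers are separated by 1004 − 871 = 133 growth laminae.
Multiplying by 5 years per growth lamina: 133 × 5 = 665 years.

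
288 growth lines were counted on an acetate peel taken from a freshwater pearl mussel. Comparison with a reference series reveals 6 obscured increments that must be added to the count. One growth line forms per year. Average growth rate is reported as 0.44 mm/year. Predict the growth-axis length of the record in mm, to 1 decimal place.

After corrections the count is 288 + 6 = 294 growth lines.
Predicted length = 0.44 mm/year × 294 years = 129.4 mm.

129.4 mm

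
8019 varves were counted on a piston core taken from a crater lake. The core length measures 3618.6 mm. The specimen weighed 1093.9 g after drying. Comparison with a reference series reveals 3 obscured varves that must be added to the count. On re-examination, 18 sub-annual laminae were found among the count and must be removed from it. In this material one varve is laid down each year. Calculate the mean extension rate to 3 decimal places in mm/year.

True varve count = 8019 − 18 + 3 = 8004.
Extension rate ≈ 3618.6 / 8004 = 0.452 mm/year.

0.452 mm/year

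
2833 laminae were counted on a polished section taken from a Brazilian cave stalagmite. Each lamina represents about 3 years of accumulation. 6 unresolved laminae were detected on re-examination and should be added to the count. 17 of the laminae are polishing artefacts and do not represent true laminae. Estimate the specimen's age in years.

8466 years

After corrections the count is 2833 − 17 + 6 = 2822 laminae.
Multiplying by 3 years per lamina: 2822 × 3 = 8466 years.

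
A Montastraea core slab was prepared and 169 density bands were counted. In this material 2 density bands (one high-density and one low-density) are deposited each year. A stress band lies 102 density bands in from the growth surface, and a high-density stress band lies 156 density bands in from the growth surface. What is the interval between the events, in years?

Separation: 156 − 102 = 54 density bands.
With 2 density bands per year, 54 / 2 = 27 years.

27 years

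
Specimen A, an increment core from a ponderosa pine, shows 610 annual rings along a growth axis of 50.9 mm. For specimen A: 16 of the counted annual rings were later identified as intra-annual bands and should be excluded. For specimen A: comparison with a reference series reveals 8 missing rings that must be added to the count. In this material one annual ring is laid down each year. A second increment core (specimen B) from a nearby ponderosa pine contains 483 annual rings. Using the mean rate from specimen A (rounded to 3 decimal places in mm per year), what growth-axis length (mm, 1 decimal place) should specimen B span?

Specimen A: adjusted count: 610 − 16 + 8 = 602 annual rings.
A: 50.9 mm over 602 years gives 50.9 / 602 ≈ 0.085 mm/yr.
Length of B = 0.085 × 483 = 41.1 mm.

41.1 mm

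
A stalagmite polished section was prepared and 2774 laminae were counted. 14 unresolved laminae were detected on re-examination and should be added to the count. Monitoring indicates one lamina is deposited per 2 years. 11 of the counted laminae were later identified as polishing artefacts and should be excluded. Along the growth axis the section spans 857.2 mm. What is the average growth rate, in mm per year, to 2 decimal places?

True lamina count = 2774 − 11 + 14 = 2777.
Multiplying by 2 years per lamina: 2777 × 2 = 5554 years.
Extension rate ≈ 857.2 / 5554 = 0.15 mm per year.

0.15 mm per year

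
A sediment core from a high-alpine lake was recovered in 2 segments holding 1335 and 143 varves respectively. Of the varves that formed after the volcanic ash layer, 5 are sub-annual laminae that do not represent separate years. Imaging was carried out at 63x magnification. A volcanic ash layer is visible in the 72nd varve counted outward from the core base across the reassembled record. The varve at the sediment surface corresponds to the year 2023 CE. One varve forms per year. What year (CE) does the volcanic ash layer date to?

Total varves = 1335 + 143 = 1478.
1478 − 72 = 1406 varves lie beyond the volcanic ash layer toward the sediment surface.
Excluding 5 false varves: 1406 − 5 = 1401.
2023 − 1401 = 622 CE.

622 CE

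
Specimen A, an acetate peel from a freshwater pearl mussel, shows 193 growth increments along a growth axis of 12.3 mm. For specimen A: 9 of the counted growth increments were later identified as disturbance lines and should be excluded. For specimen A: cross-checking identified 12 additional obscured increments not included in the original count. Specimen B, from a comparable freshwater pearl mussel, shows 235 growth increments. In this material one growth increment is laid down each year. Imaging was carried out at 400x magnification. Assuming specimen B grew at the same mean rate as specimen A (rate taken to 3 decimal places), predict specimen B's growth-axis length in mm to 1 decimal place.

Specimen A: true growth increment count = 193 − 9 + 12 = 196.
A: Extension rate ≈ 12.3 / 196 = 0.063 mm/year.
B's length ≈ 0.063 × 235 = 14.8 mm.

14.8 mm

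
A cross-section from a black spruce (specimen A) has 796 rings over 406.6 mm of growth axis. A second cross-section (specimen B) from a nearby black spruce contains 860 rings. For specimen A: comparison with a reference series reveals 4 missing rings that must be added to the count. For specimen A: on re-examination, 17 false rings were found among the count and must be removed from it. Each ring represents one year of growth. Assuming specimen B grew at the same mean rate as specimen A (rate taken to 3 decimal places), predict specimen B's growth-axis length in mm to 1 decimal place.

446.3 mm

Specimen A: correcting the raw count gives 796 − 17 + 4 = 783 true rings.
A: Mean rate = 406.6 mm / 783 years ≈ 0.519 mm/year.
For B, 0.519 mm/year × 860 years = 446.3 mm.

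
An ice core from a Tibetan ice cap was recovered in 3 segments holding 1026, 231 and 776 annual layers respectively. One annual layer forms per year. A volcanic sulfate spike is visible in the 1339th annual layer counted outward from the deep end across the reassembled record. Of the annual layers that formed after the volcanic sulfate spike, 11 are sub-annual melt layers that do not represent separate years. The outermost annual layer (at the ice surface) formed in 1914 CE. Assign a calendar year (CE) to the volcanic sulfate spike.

Total annual layers = 1026 + 231 + 776 = 2033.
Between annual layer 1339 and the ice surface there are 2033 − 1339 = 694 annual layers.
Excluding 11 false annual layers: 694 − 11 = 683.
Counting back 683 years from 1914 CE places the volcanic sulfate spike in 1914 − 683 = 1231 CE.

1231 CE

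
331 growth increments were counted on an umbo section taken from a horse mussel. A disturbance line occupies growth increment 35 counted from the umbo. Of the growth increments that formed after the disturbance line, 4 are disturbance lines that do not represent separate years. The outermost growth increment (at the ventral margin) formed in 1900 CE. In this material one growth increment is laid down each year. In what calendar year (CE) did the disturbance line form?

The disturbance line sits at growth increment 35 from the umbo, so 331 − 35 = 296 growth increments formed after it.
Excluding 4 false growth increments: 296 − 4 = 292.
Counting back 292 years from 1900 CE places the disturbance line in 1900 − 292 = 1608 CE.

1608 CE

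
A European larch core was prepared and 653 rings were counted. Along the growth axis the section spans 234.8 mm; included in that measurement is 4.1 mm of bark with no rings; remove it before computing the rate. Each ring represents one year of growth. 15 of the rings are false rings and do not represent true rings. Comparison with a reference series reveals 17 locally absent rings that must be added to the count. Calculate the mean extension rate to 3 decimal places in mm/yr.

True ring count = 653 − 15 + 17 = 655.
The growth record spans 234.8 − 4.1 = 230.7 mm.
230.7 mm over 655 years gives 230.7 / 655 ≈ 0.352 mm/yr.

0.352 mm/yr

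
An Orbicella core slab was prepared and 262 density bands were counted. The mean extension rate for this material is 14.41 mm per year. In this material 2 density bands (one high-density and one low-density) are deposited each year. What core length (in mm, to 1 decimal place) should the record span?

1887.7 mm

With 2 density bands per year, 262 / 2 = 131 years.
Length ≈ 14.41 × 131 = 1887.7 mm.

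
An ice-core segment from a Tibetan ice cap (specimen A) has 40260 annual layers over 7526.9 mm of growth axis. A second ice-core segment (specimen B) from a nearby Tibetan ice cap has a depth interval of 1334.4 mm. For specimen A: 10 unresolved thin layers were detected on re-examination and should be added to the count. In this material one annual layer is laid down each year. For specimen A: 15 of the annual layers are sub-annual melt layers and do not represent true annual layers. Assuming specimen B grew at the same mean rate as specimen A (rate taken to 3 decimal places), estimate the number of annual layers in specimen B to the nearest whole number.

Specimen A: true annual layer count = 40260 − 15 + 10 = 40255.
A: Mean rate = 7526.9 mm / 40255 years ≈ 0.187 mm per year.
B spans 1334.4 / 0.187 = 7135.83 years ≈ 7136 annual layers.

7136 annual layers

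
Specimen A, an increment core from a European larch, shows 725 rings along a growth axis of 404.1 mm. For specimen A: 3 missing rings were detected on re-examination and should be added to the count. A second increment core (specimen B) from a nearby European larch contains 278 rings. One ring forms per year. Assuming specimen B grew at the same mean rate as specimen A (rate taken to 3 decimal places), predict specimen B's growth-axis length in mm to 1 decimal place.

Specimen A: correcting the raw count gives 725 + 3 = 728 true rings.
A: Mean rate = 404.1 mm / 728 years ≈ 0.555 mm per year.
B's length ≈ 0.555 × 278 = 154.3 mm.

154.3 mm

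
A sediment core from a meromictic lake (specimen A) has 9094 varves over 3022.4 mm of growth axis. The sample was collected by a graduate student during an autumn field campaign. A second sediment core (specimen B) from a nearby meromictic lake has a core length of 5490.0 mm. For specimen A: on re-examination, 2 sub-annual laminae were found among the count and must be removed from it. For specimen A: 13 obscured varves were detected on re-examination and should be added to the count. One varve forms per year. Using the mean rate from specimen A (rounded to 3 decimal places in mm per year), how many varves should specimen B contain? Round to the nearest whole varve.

16536 varves

Specimen A: true varve count = 9094 − 2 + 13 = 9105.
A: 3022.4 mm over 9105 years gives 3022.4 / 9105 ≈ 0.332 mm/year.
Specimen B: 5490.0 mm / 0.332 mm per year = 16536.14 years ≈ 16536 varves.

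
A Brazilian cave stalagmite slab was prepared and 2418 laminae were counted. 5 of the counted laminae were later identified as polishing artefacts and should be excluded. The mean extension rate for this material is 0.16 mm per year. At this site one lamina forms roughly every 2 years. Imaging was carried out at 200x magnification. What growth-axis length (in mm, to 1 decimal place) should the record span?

True lamina count = 2418 − 5 = 2413.
At 2 years per lamina, 2413 × 2 = 4826 years.
4826 years at 0.16 mm/year gives 0.16 × 4826 = 772.2 mm.

772.2 mm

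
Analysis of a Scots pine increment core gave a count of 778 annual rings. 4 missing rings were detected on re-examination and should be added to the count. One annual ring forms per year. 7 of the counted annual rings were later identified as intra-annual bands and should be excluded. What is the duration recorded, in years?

True annual ring count = 778 − 7 + 4 = 775.
At one annual ring per year, that is 775 years.

775 years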